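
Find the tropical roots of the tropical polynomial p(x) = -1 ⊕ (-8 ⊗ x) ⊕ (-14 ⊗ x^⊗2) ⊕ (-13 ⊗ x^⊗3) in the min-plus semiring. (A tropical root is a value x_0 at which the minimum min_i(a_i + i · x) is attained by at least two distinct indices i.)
Roots: {-1, 6, 7}

Each tropical root is a break point of the lower envelope of the lines y = a_i + i · x (there are 4 lines, with slopes 0, 1, ..., 3). Only the lines that attain the minimum somewhere contribute to roots; other lines are dominated. Here the surviving (envelope) indices are i = 3, i = 2, i = 1, i = 0.
Intersections between consecutive envelope lines give the roots: for adjacent envelope indices i < j the intersection is x = (a_i − a_j) / (j − i). Reading off the sorted break points: {-1, 6, 7}.
Verification: at each break x_0, at least two indices attain the minimum of min_i(a_i + i · x_0).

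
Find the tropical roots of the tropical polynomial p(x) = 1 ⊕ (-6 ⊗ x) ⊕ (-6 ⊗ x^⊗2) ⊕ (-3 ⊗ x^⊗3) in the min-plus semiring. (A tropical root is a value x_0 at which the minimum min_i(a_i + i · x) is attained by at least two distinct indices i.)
Roots: {-3, 0, 7}

Each tropical root is a break point of the lower envelope of the lines y = a_i + i · x (there are 4 lines, with slopes 0, 1, ..., 3). Only the lines that attain the minimum somewhere contribute to roots; other lines are dominated. Here the surviving (envelope) indices are i = 3, i = 2, i = 1, i = 0.
Intersections between consecutive envelope lines give the roots: for adjacent envelope indices i < j the intersection is x = (a_i − a_j) / (j − i). Reading off the sorted break points: {-3, 0, 7}.
Verification: at each break x_0, at least two indices attain the minimum of min_i(a_i + i · x_0).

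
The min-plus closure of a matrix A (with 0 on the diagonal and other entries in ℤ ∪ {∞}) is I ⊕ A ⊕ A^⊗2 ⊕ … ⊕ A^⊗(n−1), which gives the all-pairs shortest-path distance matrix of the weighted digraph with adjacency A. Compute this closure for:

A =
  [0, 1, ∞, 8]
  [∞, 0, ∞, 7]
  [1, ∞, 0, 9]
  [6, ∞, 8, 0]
Closure =
  [0, 1, 16, 8]
  [13, 0, 15, 7]
  [1, 2, 0, 9]
  [6, 7, 8, 0]

This is the Floyd-Warshall all-pairs shortest-path computation. For each intermediate vertex k = 0, 1, …, 3, update dist[i][j] ← min(dist[i][j], dist[i][k] + dist[k][j]). The final matrix gives, for each (i, j), the minimum total weight of any directed path from i to j (possibly empty when i = j).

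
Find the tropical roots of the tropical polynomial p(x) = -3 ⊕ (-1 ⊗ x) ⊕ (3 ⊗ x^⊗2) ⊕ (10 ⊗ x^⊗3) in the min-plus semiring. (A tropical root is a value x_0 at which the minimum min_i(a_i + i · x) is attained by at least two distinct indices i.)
Roots: {-7, -4, -2}

Each tropical root is a break point of the lower envelope of the lines y = a_i + i · x (there are 4 lines, with slopes 0, 1, ..., 3). Only the lines that attain the minimum somewhere contribute to roots; other lines are dominated. Here the surviving (envelope) indices are i = 3, i = 2, i = 1, i = 0.
Intersections between consecutive envelope lines give the roots: for adjacent envelope indices i < j the intersection is x = (a_i − a_j) / (j − i). Reading off the sorted break points: {-7, -4, -2}.
Verification: at each break x_0, at least two indices attain the minimum of min_i(a_i + i · x_0).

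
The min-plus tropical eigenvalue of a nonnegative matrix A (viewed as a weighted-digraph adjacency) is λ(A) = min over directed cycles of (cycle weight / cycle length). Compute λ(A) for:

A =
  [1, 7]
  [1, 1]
λ(A) = 1

Enumerate directed cycles and compute their means (weight / length). Sample:
  cycle 0 → 0: weight = 1, length = 1, mean = 1/1 ≈ 1.000
  cycle 1 → 1: weight = 1, length = 1, mean = 1/1 ≈ 1.000
  cycle 0 → 1 → 0: weight = 8, length = 2, mean = 8/2 ≈ 4.000
  cycle 1 → 0 → 1: weight = 8, length = 2, mean = 8/2 ≈ 4.000
Minimum mean = 1.000, attained e.g. along the cycle 0 → 0 with weight 1 and length 1. So λ(A) = 1/1 = 1.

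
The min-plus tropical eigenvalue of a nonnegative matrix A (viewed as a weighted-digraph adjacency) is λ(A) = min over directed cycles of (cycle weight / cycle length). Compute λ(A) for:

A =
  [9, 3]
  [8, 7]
λ(A) = 11/2

Enumerate directed cycles and compute their means (weight / length). Sample:
  cycle 0 → 0: weight = 9, length = 1, mean = 9/1 ≈ 9.000
  cycle 1 → 1: weight = 7, length = 1, mean = 7/1 ≈ 7.000
  cycle 0 → 1 → 0: weight = 11, length = 2, mean = 11/2 ≈ 5.500
  cycle 1 → 0 → 1: weight = 11, length = 2, mean = 11/2 ≈ 5.500
Minimum mean = 5.500, attained e.g. along the cycle 0 → 1 → 0 with weight 11 and length 2. So λ(A) = 11/2 = 11/2.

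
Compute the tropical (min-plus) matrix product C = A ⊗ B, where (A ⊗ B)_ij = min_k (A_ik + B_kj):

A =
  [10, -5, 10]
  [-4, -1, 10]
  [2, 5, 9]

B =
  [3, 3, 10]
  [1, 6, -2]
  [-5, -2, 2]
A ⊗ B =
  [-4, 1, -7]
  [-1, -1, -3]
  [4, 5, 3]

Apply the min-plus product entry-by-entry:
  C[0][0] = min over k of (A[0][0] + B[0][0] = 10 + 3 = 13, A[0][1] + B[1][0] = -5 + 1 = -4, A[0][2] + B[2][0] = 10 + -5 = 5) = -4 (attained at k = 1)
  C[0][1] = min over k of (A[0][0] + B[0][1] = 10 + 3 = 13, A[0][1] + B[1][1] = -5 + 6 = 1, A[0][2] + B[2][1] = 10 + -2 = 8) = 1 (attained at k = 1)
  C[0][2] = min over k of (A[0][0] + B[0][2] = 10 + 10 = 20, A[0][1] + B[1][2] = -5 + -2 = -7, A[0][2] + B[2][2] = 10 + 2 = 12) = -7 (attained at k = 1)
  C[1][0] = min over k of (A[1][0] + B[0][0] = -4 + 3 = -1, A[1][1] + B[1][0] = -1 + 1 = 0, A[1][2] + B[2][0] = 10 + -5 = 5) = -1 (attained at k = 0)
  C[1][1] = min over k of (A[1][0] + B[0][1] = -4 + 3 = -1, A[1][1] + B[1][1] = -1 + 6 = 5, A[1][2] + B[2][1] = 10 + -2 = 8) = -1 (attained at k = 0)
  C[1][2] = min over k of (A[1][0] + B[0][2] = -4 + 10 = 6, A[1][1] + B[1][2] = -1 + -2 = -3, A[1][2] + B[2][2] = 10 + 2 = 12) = -3 (attained at k = 1)
  C[2][0] = min over k of (A[2][0] + B[0][0] = 2 + 3 = 5, A[2][1] + B[1][0] = 5 + 1 = 6, A[2][2] + B[2][0] = 9 + -5 = 4) = 4 (attained at k = 2)
  C[2][1] = min over k of (A[2][0] + B[0][1] = 2 + 3 = 5, A[2][1] + B[1][1] = 5 + 6 = 11, A[2][2] + B[2][1] = 9 + -2 = 7) = 5 (attained at k = 0)
  C[2][2] = min over k of (A[2][0] + B[0][2] = 2 + 10 = 12, A[2][1] + B[1][2] = 5 + -2 = 3, A[2][2] + B[2][2] = 9 + 2 = 11) = 3 (attained at k = 1)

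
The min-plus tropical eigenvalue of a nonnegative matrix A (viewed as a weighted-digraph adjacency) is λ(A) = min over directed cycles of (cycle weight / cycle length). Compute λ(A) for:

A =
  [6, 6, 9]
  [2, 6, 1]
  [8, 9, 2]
λ(A) = 2

Enumerate directed cycles and compute their means (weight / length). Sample:
  cycle 0 → 0: weight = 6, length = 1, mean = 6/1 ≈ 6.000
  cycle 1 → 1: weight = 6, length = 1, mean = 6/1 ≈ 6.000
  cycle 2 → 2: weight = 2, length = 1, mean = 2/1 ≈ 2.000
  cycle 0 → 1 → 0: weight = 8, length = 2, mean = 8/2 ≈ 4.000
  cycle 0 → 2 → 0: weight = 17, length = 2, mean = 17/2 ≈ 8.500
  cycle 1 → 0 → 1: weight = 8, length = 2, mean = 8/2 ≈ 4.000
Minimum mean = 2.000, attained e.g. along the cycle 2 → 2 with weight 2 and length 1. So λ(A) = 2/1 = 2.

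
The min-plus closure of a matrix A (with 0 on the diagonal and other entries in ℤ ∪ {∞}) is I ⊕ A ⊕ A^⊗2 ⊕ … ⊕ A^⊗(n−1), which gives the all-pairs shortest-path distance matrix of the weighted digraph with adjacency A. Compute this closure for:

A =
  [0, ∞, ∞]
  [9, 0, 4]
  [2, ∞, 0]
Closure =
  [0, ∞, ∞]
  [6, 0, 4]
  [2, ∞, 0]

This is the Floyd-Warshall all-pairs shortest-path computation. For each intermediate vertex k = 0, 1, …, 2, update dist[i][j] ← min(dist[i][j], dist[i][k] + dist[k][j]). The final matrix gives, for each (i, j), the minimum total weight of any directed path from i to j (possibly empty when i = j).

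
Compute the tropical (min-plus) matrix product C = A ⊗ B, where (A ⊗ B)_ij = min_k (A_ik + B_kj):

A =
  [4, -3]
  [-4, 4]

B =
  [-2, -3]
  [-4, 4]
A ⊗ B =
  [-7, 1]
  [-6, -7]

Apply the min-plus product entry-by-entry:
  C[0][0] = min over k of (A[0][0] + B[0][0] = 4 + -2 = 2, A[0][1] + B[1][0] = -3 + -4 = -7) = -7 (attained at k = 1)
  C[0][1] = min over k of (A[0][0] + B[0][1] = 4 + -3 = 1, A[0][1] + B[1][1] = -3 + 4 = 1) = 1 (attained at k = 0)
  C[1][0] = min over k of (A[1][0] + B[0][0] = -4 + -2 = -6, A[1][1] + B[1][0] = 4 + -4 = 0) = -6 (attained at k = 0)
  C[1][1] = min over k of (A[1][0] + B[0][1] = -4 + -3 = -7, A[1][1] + B[1][1] = 4 + 4 = 8) = -7 (attained at k = 0)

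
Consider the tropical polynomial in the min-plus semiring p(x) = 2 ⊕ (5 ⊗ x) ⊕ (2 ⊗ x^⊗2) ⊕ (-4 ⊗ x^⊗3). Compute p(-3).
p(-3) = -13

A tropical monomial a ⊗ x^⊗i evaluates to a + i · x. Evaluating each term at x = -3:
  Term 0 contributes 2 + 0 · -3 = 2
  Term 1 contributes 5 + 1 · -3 = 2
  Term 2 contributes 2 + 2 · -3 = -4
  Term 3 contributes -4 + 3 · -3 = -13
p(-3) = ⊕ of these = min[2, 2, -4, -13] = -13.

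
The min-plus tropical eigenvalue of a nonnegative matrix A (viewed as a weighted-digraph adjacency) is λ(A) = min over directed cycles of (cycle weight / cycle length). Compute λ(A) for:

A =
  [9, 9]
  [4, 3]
λ(A) = 3

Enumerate directed cycles and compute their means (weight / length). Sample:
  cycle 0 → 0: weight = 9, length = 1, mean = 9/1 ≈ 9.000
  cycle 1 → 1: weight = 3, length = 1, mean = 3/1 ≈ 3.000
  cycle 0 → 1 → 0: weight = 13, length = 2, mean = 13/2 ≈ 6.500
  cycle 1 → 0 → 1: weight = 13, length = 2, mean = 13/2 ≈ 6.500
Minimum mean = 3.000, attained e.g. along the cycle 1 → 1 with weight 3 and length 1. So λ(A) = 3/1 = 3.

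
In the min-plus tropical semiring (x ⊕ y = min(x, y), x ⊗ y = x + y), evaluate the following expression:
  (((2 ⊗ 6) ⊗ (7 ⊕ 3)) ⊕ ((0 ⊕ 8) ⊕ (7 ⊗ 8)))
(((2 ⊗ 6) ⊗ (7 ⊕ 3)) ⊕ ((0 ⊕ 8) ⊕ (7 ⊗ 8))) = 0

Expand innermost to outermost. Recall ⊕ takes the minimum of its arguments and ⊗ takes their sum. Working out the expression (((2 ⊗ 6) ⊗ (7 ⊕ 3)) ⊕ ((0 ⊕ 8) ⊕ (7 ⊗ 8))) gives 0.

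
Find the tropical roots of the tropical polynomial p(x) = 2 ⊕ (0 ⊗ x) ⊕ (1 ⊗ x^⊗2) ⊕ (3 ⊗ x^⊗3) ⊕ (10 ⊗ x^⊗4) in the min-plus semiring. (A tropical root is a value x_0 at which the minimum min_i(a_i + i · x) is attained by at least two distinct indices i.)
Roots: {-7, -2, -1, 2}

Each tropical root is a break point of the lower envelope of the lines y = a_i + i · x (there are 5 lines, with slopes 0, 1, ..., 4). Only the lines that attain the minimum somewhere contribute to roots; other lines are dominated. Here the surviving (envelope) indices are i = 4, i = 3, i = 2, i = 1, i = 0.
Intersections between consecutive envelope lines give the roots: for adjacent envelope indices i < j the intersection is x = (a_i − a_j) / (j − i). Reading off the sorted break points: {-7, -2, -1, 2}.
Verification: at each break x_0, at least two indices attain the minimum of min_i(a_i + i · x_0).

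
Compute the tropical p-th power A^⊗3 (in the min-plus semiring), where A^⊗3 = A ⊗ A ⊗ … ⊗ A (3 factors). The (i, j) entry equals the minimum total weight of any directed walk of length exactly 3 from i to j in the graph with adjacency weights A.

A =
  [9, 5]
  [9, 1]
A^⊗3 =
  [15, 7]
  [11, 3]

Each entry (A^⊗3)_ij equals the minimum over all length-3 walks i = v_0 → v_1 → … → v_3 = j of Σ_t A[v_t][v_{t+1}]. For example, for (i, j) = (0, 1) we minimise over 4 possible intermediate vertex sequences; the minimum is 7, attained along the walk 0 → 1 → 1 → 1.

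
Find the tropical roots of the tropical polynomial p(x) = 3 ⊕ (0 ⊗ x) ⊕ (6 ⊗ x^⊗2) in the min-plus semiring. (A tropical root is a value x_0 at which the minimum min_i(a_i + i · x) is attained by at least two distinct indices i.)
Roots: {-6, 3}

Each tropical root is a break point of the lower envelope of the lines y = a_i + i · x (there are 3 lines, with slopes 0, 1, ..., 2). Only the lines that attain the minimum somewhere contribute to roots; other lines are dominated. Here the surviving (envelope) indices are i = 2, i = 1, i = 0.
Intersections between consecutive envelope lines give the roots: for adjacent envelope indices i < j the intersection is x = (a_i − a_j) / (j − i). Reading off the sorted break points: {-6, 3}.
Verification: at each break x_0, at least two indices attain the minimum of min_i(a_i + i · x_0).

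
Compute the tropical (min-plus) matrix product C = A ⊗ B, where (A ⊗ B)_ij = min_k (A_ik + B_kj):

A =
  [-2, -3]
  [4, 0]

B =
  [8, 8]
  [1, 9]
A ⊗ B =
  [-2, 6]
  [1, 9]

Apply the min-plus product entry-by-entry:
  C[0][0] = min over k of (A[0][0] + B[0][0] = -2 + 8 = 6, A[0][1] + B[1][0] = -3 + 1 = -2) = -2 (attained at k = 1)
  C[0][1] = min over k of (A[0][0] + B[0][1] = -2 + 8 = 6, A[0][1] + B[1][1] = -3 + 9 = 6) = 6 (attained at k = 0)
  C[1][0] = min over k of (A[1][0] + B[0][0] = 4 + 8 = 12, A[1][1] + B[1][0] = 0 + 1 = 1) = 1 (attained at k = 1)
  C[1][1] = min over k of (A[1][0] + B[0][1] = 4 + 8 = 12, A[1][1] + B[1][1] = 0 + 9 = 9) = 9 (attained at k = 1)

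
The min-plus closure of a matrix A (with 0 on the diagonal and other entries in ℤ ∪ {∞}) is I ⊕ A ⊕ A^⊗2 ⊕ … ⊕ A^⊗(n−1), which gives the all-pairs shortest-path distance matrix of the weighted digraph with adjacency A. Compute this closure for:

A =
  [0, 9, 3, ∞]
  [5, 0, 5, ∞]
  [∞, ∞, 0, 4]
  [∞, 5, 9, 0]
Closure =
  [0, 9, 3, 7]
  [5, 0, 5, 9]
  [14, 9, 0, 4]
  [10, 5, 9, 0]

This is the Floyd-Warshall all-pairs shortest-path computation. For each intermediate vertex k = 0, 1, …, 3, update dist[i][j] ← min(dist[i][j], dist[i][k] + dist[k][j]). The final matrix gives, for each (i, j), the minimum total weight of any directed path from i to j (possibly empty when i = j).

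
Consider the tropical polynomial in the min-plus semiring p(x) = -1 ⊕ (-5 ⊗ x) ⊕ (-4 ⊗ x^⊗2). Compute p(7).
p(7) = -1

A tropical monomial a ⊗ x^⊗i evaluates to a + i · x. Evaluating each term at x = 7:
  Term 0 contributes -1 + 0 · 7 = -1
  Term 1 contributes -5 + 1 · 7 = 2
  Term 2 contributes -4 + 2 · 7 = 10
p(7) = ⊕ of these = min[-1, 2, 10] = -1.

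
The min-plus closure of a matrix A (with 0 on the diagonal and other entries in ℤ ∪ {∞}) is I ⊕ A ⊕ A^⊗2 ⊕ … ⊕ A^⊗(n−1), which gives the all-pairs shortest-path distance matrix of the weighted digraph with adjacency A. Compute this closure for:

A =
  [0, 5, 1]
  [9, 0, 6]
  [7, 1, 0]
Closure =
  [0, 2, 1]
  [9, 0, 6]
  [7, 1, 0]

This is the Floyd-Warshall all-pairs shortest-path computation. For each intermediate vertex k = 0, 1, …, 2, update dist[i][j] ← min(dist[i][j], dist[i][k] + dist[k][j]). The final matrix gives, for each (i, j), the minimum total weight of any directed path from i to j (possibly empty when i = j).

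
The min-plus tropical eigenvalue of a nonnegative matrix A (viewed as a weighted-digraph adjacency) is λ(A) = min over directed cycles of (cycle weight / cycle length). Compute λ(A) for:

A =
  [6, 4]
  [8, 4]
λ(A) = 4

Enumerate directed cycles and compute their means (weight / length). Sample:
  cycle 0 → 0: weight = 6, length = 1, mean = 6/1 ≈ 6.000
  cycle 1 → 1: weight = 4, length = 1, mean = 4/1 ≈ 4.000
  cycle 0 → 1 → 0: weight = 12, length = 2, mean = 12/2 ≈ 6.000
  cycle 1 → 0 → 1: weight = 12, length = 2, mean = 12/2 ≈ 6.000
Minimum mean = 4.000, attained e.g. along the cycle 1 → 1 with weight 4 and length 1. So λ(A) = 4/1 = 4.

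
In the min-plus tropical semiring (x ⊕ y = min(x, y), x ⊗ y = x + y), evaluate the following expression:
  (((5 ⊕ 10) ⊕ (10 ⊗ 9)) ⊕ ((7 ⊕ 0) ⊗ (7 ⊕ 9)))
(((5 ⊕ 10) ⊕ (10 ⊗ 9)) ⊕ ((7 ⊕ 0) ⊗ (7 ⊕ 9))) = 5

Expand innermost to outermost. Recall ⊕ takes the minimum of its arguments and ⊗ takes their sum. Working out the expression (((5 ⊕ 10) ⊕ (10 ⊗ 9)) ⊕ ((7 ⊕ 0) ⊗ (7 ⊕ 9))) gives 5.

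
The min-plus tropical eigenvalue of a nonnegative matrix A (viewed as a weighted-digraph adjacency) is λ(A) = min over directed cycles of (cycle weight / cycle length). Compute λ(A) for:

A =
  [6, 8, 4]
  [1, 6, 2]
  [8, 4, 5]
λ(A) = 3

Enumerate directed cycles and compute their means (weight / length). Sample:
  cycle 0 → 0: weight = 6, length = 1, mean = 6/1 ≈ 6.000
  cycle 1 → 1: weight = 6, length = 1, mean = 6/1 ≈ 6.000
  cycle 2 → 2: weight = 5, length = 1, mean = 5/1 ≈ 5.000
  cycle 0 → 1 → 0: weight = 9, length = 2, mean = 9/2 ≈ 4.500
  cycle 0 → 2 → 0: weight = 12, length = 2, mean = 12/2 ≈ 6.000
  cycle 1 → 0 → 1: weight = 9, length = 2, mean = 9/2 ≈ 4.500
Minimum mean = 3.000, attained e.g. along the cycle 1 → 2 → 1 with weight 6 and length 2. So λ(A) = 6/2 = 3.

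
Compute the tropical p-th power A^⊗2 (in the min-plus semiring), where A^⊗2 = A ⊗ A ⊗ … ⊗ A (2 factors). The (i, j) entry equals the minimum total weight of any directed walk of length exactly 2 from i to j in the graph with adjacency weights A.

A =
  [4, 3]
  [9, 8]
A^⊗2 =
  [8, 7]
  [13, 12]

Each entry (A^⊗2)_ij equals the minimum over all length-2 walks i = v_0 → v_1 → … → v_2 = j of Σ_t A[v_t][v_{t+1}]. For example, for (i, j) = (0, 1) we minimise over 2 possible intermediate vertex sequences; the minimum is 7, attained along the walk 0 → 0 → 1.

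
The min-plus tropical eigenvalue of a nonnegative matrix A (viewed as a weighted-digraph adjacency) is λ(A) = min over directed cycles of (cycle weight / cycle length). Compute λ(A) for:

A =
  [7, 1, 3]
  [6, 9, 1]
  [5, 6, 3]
λ(A) = 7/3

Enumerate directed cycles and compute their means (weight / length). Sample:
  cycle 0 → 0: weight = 7, length = 1, mean = 7/1 ≈ 7.000
  cycle 1 → 1: weight = 9, length = 1, mean = 9/1 ≈ 9.000
  cycle 2 → 2: weight = 3, length = 1, mean = 3/1 ≈ 3.000
  cycle 0 → 1 → 0: weight = 7, length = 2, mean = 7/2 ≈ 3.500
  cycle 0 → 2 → 0: weight = 8, length = 2, mean = 8/2 ≈ 4.000
  cycle 1 → 0 → 1: weight = 7, length = 2, mean = 7/2 ≈ 3.500
Minimum mean = 2.333, attained e.g. along the cycle 0 → 1 → 2 → 0 with weight 7 and length 3. So λ(A) = 7/3 = 7/3.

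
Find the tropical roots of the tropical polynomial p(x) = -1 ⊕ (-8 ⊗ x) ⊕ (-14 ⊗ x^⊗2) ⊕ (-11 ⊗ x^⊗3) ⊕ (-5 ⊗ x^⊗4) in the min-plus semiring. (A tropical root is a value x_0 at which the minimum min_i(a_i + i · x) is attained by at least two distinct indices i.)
Roots: {-6, -3, 6, 7}

Each tropical root is a break point of the lower envelope of the lines y = a_i + i · x (there are 5 lines, with slopes 0, 1, ..., 4). Only the lines that attain the minimum somewhere contribute to roots; other lines are dominated. Here the surviving (envelope) indices are i = 4, i = 3, i = 2, i = 1, i = 0.
Intersections between consecutive envelope lines give the roots: for adjacent envelope indices i < j the intersection is x = (a_i − a_j) / (j − i). Reading off the sorted break points: {-6, -3, 6, 7}.
Verification: at each break x_0, at least two indices attain the minimum of min_i(a_i + i · x_0).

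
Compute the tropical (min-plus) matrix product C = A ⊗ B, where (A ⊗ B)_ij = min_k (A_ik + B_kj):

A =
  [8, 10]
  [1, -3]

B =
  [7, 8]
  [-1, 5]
A ⊗ B =
  [9, 15]
  [-4, 2]

Apply the min-plus product entry-by-entry:
  C[0][0] = min over k of (A[0][0] + B[0][0] = 8 + 7 = 15, A[0][1] + B[1][0] = 10 + -1 = 9) = 9 (attained at k = 1)
  C[0][1] = min over k of (A[0][0] + B[0][1] = 8 + 8 = 16, A[0][1] + B[1][1] = 10 + 5 = 15) = 15 (attained at k = 1)
  C[1][0] = min over k of (A[1][0] + B[0][0] = 1 + 7 = 8, A[1][1] + B[1][0] = -3 + -1 = -4) = -4 (attained at k = 1)
  C[1][1] = min over k of (A[1][0] + B[0][1] = 1 + 8 = 9, A[1][1] + B[1][1] = -3 + 5 = 2) = 2 (attained at k = 1)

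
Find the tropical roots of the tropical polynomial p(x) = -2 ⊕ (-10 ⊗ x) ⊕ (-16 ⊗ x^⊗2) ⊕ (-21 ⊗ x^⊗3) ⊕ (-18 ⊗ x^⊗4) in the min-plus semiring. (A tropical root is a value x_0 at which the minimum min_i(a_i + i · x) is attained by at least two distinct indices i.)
Roots: {-3, 5, 6, 8}

Each tropical root is a break point of the lower envelope of the lines y = a_i + i · x (there are 5 lines, with slopes 0, 1, ..., 4). Only the lines that attain the minimum somewhere contribute to roots; other lines are dominated. Here the surviving (envelope) indices are i = 4, i = 3, i = 2, i = 1, i = 0.
Intersections between consecutive envelope lines give the roots: for adjacent envelope indices i < j the intersection is x = (a_i − a_j) / (j − i). Reading off the sorted break points: {-3, 5, 6, 8}.
Verification: at each break x_0, at least two indices attain the minimum of min_i(a_i + i · x_0).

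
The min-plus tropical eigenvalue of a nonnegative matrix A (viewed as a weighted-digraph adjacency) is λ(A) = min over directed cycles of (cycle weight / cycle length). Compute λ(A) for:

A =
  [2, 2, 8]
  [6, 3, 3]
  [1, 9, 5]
λ(A) = 2

Enumerate directed cycles and compute their means (weight / length). Sample:
  cycle 0 → 0: weight = 2, length = 1, mean = 2/1 ≈ 2.000
  cycle 1 → 1: weight = 3, length = 1, mean = 3/1 ≈ 3.000
  cycle 2 → 2: weight = 5, length = 1, mean = 5/1 ≈ 5.000
  cycle 0 → 1 → 0: weight = 8, length = 2, mean = 8/2 ≈ 4.000
  cycle 0 → 2 → 0: weight = 9, length = 2, mean = 9/2 ≈ 4.500
  cycle 1 → 0 → 1: weight = 8, length = 2, mean = 8/2 ≈ 4.000
Minimum mean = 2.000, attained e.g. along the cycle 0 → 0 with weight 2 and length 1. So λ(A) = 2/1 = 2.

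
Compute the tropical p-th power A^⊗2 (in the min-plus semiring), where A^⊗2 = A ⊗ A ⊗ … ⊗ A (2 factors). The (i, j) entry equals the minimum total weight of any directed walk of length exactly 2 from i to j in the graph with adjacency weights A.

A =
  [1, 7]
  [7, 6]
A^⊗2 =
  [2, 8]
  [8, 12]

Each entry (A^⊗2)_ij equals the minimum over all length-2 walks i = v_0 → v_1 → … → v_2 = j of Σ_t A[v_t][v_{t+1}]. For example, for (i, j) = (0, 1) we minimise over 2 possible intermediate vertex sequences; the minimum is 8, attained along the walk 0 → 0 → 1.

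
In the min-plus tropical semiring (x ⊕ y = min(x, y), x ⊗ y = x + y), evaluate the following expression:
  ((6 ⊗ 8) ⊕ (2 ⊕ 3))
((6 ⊗ 8) ⊕ (2 ⊕ 3)) = 2

Expand innermost to outermost. Recall ⊕ takes the minimum of its arguments and ⊗ takes their sum. Working out the expression ((6 ⊗ 8) ⊕ (2 ⊕ 3)) gives 2.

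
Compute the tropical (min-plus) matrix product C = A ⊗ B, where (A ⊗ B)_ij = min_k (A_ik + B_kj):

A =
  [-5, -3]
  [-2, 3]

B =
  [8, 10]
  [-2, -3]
A ⊗ B =
  [-5, -6]
  [1, 0]

Apply the min-plus product entry-by-entry:
  C[0][0] = min over k of (A[0][0] + B[0][0] = -5 + 8 = 3, A[0][1] + B[1][0] = -3 + -2 = -5) = -5 (attained at k = 1)
  C[0][1] = min over k of (A[0][0] + B[0][1] = -5 + 10 = 5, A[0][1] + B[1][1] = -3 + -3 = -6) = -6 (attained at k = 1)
  C[1][0] = min over k of (A[1][0] + B[0][0] = -2 + 8 = 6, A[1][1] + B[1][0] = 3 + -2 = 1) = 1 (attained at k = 1)
  C[1][1] = min over k of (A[1][0] + B[0][1] = -2 + 10 = 8, A[1][1] + B[1][1] = 3 + -3 = 0) = 0 (attained at k = 1)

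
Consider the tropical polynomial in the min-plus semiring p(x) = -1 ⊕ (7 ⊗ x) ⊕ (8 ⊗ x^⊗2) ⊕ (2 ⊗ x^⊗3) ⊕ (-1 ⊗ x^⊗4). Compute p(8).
p(8) = -1

A tropical monomial a ⊗ x^⊗i evaluates to a + i · x. Evaluating each term at x = 8:
  Term 0 contributes -1 + 0 · 8 = -1
  Term 1 contributes 7 + 1 · 8 = 15
  Term 2 contributes 8 + 2 · 8 = 24
  Term 3 contributes 2 + 3 · 8 = 26
  Term 4 contributes -1 + 4 · 8 = 31
p(8) = ⊕ of these = min[-1, 15, 24, 26, 31] = -1.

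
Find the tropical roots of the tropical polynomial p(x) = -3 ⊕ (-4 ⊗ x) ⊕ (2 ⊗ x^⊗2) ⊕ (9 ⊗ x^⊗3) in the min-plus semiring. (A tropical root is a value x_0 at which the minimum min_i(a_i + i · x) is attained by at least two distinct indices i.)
Roots: {-7, -6, 1}

Each tropical root is a break point of the lower envelope of the lines y = a_i + i · x (there are 4 lines, with slopes 0, 1, ..., 3). Only the lines that attain the minimum somewhere contribute to roots; other lines are dominated. Here the surviving (envelope) indices are i = 3, i = 2, i = 1, i = 0.
Intersections between consecutive envelope lines give the roots: for adjacent envelope indices i < j the intersection is x = (a_i − a_j) / (j − i). Reading off the sorted break points: {-7, -6, 1}.
Verification: at each break x_0, at least two indices attain the minimum of min_i(a_i + i · x_0).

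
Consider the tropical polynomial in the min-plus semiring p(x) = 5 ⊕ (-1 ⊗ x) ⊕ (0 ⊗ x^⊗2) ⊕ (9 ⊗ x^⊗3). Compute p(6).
p(6) = 5

A tropical monomial a ⊗ x^⊗i evaluates to a + i · x. Evaluating each term at x = 6:
  Term 0 contributes 5 + 0 · 6 = 5
  Term 1 contributes -1 + 1 · 6 = 5
  Term 2 contributes 0 + 2 · 6 = 12
  Term 3 contributes 9 + 3 · 6 = 27
p(6) = ⊕ of these = min[5, 5, 12, 27] = 5.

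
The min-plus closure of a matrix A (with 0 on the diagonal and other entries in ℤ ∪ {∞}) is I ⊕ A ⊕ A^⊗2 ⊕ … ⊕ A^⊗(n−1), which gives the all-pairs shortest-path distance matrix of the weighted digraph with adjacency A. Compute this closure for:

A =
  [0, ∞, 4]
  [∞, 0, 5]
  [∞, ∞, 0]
Closure =
  [0, ∞, 4]
  [∞, 0, 5]
  [∞, ∞, 0]

This is the Floyd-Warshall all-pairs shortest-path computation. For each intermediate vertex k = 0, 1, …, 2, update dist[i][j] ← min(dist[i][j], dist[i][k] + dist[k][j]). The final matrix gives, for each (i, j), the minimum total weight of any directed path from i to j (possibly empty when i = j).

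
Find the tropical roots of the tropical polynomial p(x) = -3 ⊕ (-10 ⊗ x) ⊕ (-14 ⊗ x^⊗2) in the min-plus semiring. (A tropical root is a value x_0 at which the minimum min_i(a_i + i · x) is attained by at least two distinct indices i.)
Roots: {4, 7}

Each tropical root is a break point of the lower envelope of the lines y = a_i + i · x (there are 3 lines, with slopes 0, 1, ..., 2). Only the lines that attain the minimum somewhere contribute to roots; other lines are dominated. Here the surviving (envelope) indices are i = 2, i = 1, i = 0.
Intersections between consecutive envelope lines give the roots: for adjacent envelope indices i < j the intersection is x = (a_i − a_j) / (j − i). Reading off the sorted break points: {4, 7}.
Verification: at each break x_0, at least two indices attain the minimum of min_i(a_i + i · x_0).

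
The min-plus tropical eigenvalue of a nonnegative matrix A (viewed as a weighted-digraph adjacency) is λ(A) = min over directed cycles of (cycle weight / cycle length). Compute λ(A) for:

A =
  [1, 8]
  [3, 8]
λ(A) = 1

Enumerate directed cycles and compute their means (weight / length). Sample:
  cycle 0 → 0: weight = 1, length = 1, mean = 1/1 ≈ 1.000
  cycle 1 → 1: weight = 8, length = 1, mean = 8/1 ≈ 8.000
  cycle 0 → 1 → 0: weight = 11, length = 2, mean = 11/2 ≈ 5.500
  cycle 1 → 0 → 1: weight = 11, length = 2, mean = 11/2 ≈ 5.500
Minimum mean = 1.000, attained e.g. along the cycle 0 → 0 with weight 1 and length 1. So λ(A) = 1/1 = 1.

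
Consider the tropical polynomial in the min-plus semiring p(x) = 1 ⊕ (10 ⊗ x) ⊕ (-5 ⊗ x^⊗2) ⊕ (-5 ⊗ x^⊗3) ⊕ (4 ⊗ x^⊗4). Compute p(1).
p(1) = -3

A tropical monomial a ⊗ x^⊗i evaluates to a + i · x. Evaluating each term at x = 1:
  Term 0 contributes 1 + 0 · 1 = 1
  Term 1 contributes 10 + 1 · 1 = 11
  Term 2 contributes -5 + 2 · 1 = -3
  Term 3 contributes -5 + 3 · 1 = -2
  Term 4 contributes 4 + 4 · 1 = 8
p(1) = ⊕ of these = min[1, 11, -3, -2, 8] = -3.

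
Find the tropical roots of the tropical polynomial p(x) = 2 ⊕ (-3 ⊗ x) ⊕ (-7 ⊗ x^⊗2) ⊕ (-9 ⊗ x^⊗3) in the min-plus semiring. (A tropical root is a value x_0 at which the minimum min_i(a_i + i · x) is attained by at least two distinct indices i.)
Roots: {2, 4, 5}

Each tropical root is a break point of the lower envelope of the lines y = a_i + i · x (there are 4 lines, with slopes 0, 1, ..., 3). Only the lines that attain the minimum somewhere contribute to roots; other lines are dominated. Here the surviving (envelope) indices are i = 3, i = 2, i = 1, i = 0.
Intersections between consecutive envelope lines give the roots: for adjacent envelope indices i < j the intersection is x = (a_i − a_j) / (j − i). Reading off the sorted break points: {2, 4, 5}.
Verification: at each break x_0, at least two indices attain the minimum of min_i(a_i + i · x_0).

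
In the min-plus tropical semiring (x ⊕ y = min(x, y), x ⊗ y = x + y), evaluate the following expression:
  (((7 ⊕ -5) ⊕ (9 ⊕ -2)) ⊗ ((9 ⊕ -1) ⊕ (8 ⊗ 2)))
(((7 ⊕ -5) ⊕ (9 ⊕ -2)) ⊗ ((9 ⊕ -1) ⊕ (8 ⊗ 2))) = -6

Expand innermost to outermost. Recall ⊕ takes the minimum of its arguments and ⊗ takes their sum. Working out the expression (((7 ⊕ -5) ⊕ (9 ⊕ -2)) ⊗ ((9 ⊕ -1) ⊕ (8 ⊗ 2))) gives -6.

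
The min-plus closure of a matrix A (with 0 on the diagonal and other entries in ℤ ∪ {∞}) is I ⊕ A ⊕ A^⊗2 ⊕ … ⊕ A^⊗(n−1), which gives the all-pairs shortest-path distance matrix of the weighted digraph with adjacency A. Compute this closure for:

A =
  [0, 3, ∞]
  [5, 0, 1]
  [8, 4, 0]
Closure =
  [0, 3, 4]
  [5, 0, 1]
  [8, 4, 0]

This is the Floyd-Warshall all-pairs shortest-path computation. For each intermediate vertex k = 0, 1, …, 2, update dist[i][j] ← min(dist[i][j], dist[i][k] + dist[k][j]). The final matrix gives, for each (i, j), the minimum total weight of any directed path from i to j (possibly empty when i = j).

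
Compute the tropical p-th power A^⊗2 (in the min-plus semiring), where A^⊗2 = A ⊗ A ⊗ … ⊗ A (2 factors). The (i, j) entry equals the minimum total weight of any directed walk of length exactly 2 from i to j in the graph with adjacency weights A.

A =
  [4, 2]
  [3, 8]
A^⊗2 =
  [5, 6]
  [7, 5]

Each entry (A^⊗2)_ij equals the minimum over all length-2 walks i = v_0 → v_1 → … → v_2 = j of Σ_t A[v_t][v_{t+1}]. For example, for (i, j) = (0, 1) we minimise over 2 possible intermediate vertex sequences; the minimum is 6, attained along the walk 0 → 0 → 1.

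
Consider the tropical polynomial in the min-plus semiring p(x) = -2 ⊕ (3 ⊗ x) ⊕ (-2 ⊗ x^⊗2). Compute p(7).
p(7) = -2

A tropical monomial a ⊗ x^⊗i evaluates to a + i · x. Evaluating each term at x = 7:
  Term 0 contributes -2 + 0 · 7 = -2
  Term 1 contributes 3 + 1 · 7 = 10
  Term 2 contributes -2 + 2 · 7 = 12
p(7) = ⊕ of these = min[-2, 10, 12] = -2.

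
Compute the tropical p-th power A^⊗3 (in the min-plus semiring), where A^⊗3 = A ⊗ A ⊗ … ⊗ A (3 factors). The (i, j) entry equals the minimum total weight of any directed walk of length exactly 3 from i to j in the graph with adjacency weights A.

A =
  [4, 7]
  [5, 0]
A^⊗3 =
  [12, 7]
  [5, 0]

Each entry (A^⊗3)_ij equals the minimum over all length-3 walks i = v_0 → v_1 → … → v_3 = j of Σ_t A[v_t][v_{t+1}]. For example, for (i, j) = (0, 1) we minimise over 4 possible intermediate vertex sequences; the minimum is 7, attained along the walk 0 → 1 → 1 → 1.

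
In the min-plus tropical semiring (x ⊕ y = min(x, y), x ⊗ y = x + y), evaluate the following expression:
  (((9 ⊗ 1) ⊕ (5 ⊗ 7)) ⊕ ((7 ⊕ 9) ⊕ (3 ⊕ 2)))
(((9 ⊗ 1) ⊕ (5 ⊗ 7)) ⊕ ((7 ⊕ 9) ⊕ (3 ⊕ 2))) = 2

Expand innermost to outermost. Recall ⊕ takes the minimum of its arguments and ⊗ takes their sum. Working out the expression (((9 ⊗ 1) ⊕ (5 ⊗ 7)) ⊕ ((7 ⊕ 9) ⊕ (3 ⊕ 2))) gives 2.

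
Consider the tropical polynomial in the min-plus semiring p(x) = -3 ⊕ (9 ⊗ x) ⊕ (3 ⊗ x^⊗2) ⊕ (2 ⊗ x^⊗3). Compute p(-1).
p(-1) = -3

A tropical monomial a ⊗ x^⊗i evaluates to a + i · x. Evaluating each term at x = -1:
  Term 0 contributes -3 + 0 · -1 = -3
  Term 1 contributes 9 + 1 · -1 = 8
  Term 2 contributes 3 + 2 · -1 = 1
  Term 3 contributes 2 + 3 · -1 = -1
p(-1) = ⊕ of these = min[-3, 8, 1, -1] = -3.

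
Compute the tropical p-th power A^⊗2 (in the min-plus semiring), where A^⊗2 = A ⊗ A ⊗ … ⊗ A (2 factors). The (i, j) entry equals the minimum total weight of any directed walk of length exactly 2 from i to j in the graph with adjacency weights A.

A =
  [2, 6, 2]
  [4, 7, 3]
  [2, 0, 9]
A^⊗2 =
  [4, 2, 4]
  [5, 3, 6]
  [4, 7, 3]

Each entry (A^⊗2)_ij equals the minimum over all length-2 walks i = v_0 → v_1 → … → v_2 = j of Σ_t A[v_t][v_{t+1}]. For example, for (i, j) = (0, 2) we minimise over 3 possible intermediate vertex sequences; the minimum is 4, attained along the walk 0 → 0 → 2.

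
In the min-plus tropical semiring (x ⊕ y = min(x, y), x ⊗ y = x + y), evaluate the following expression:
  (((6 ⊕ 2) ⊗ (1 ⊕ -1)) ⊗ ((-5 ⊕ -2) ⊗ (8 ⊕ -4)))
(((6 ⊕ 2) ⊗ (1 ⊕ -1)) ⊗ ((-5 ⊕ -2) ⊗ (8 ⊕ -4))) = -8

Expand innermost to outermost. Recall ⊕ takes the minimum of its arguments and ⊗ takes their sum. Working out the expression (((6 ⊕ 2) ⊗ (1 ⊕ -1)) ⊗ ((-5 ⊕ -2) ⊗ (8 ⊕ -4))) gives -8.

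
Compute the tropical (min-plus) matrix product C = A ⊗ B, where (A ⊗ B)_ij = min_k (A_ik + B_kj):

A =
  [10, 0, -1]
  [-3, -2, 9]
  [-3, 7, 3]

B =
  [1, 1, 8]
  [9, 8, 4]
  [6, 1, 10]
A ⊗ B =
  [5, 0, 4]
  [-2, -2, 2]
  [-2, -2, 5]

Apply the min-plus product entry-by-entry:
  C[0][0] = min over k of (A[0][0] + B[0][0] = 10 + 1 = 11, A[0][1] + B[1][0] = 0 + 9 = 9, A[0][2] + B[2][0] = -1 + 6 = 5) = 5 (attained at k = 2)
  C[0][1] = min over k of (A[0][0] + B[0][1] = 10 + 1 = 11, A[0][1] + B[1][1] = 0 + 8 = 8, A[0][2] + B[2][1] = -1 + 1 = 0) = 0 (attained at k = 2)
  C[0][2] = min over k of (A[0][0] + B[0][2] = 10 + 8 = 18, A[0][1] + B[1][2] = 0 + 4 = 4, A[0][2] + B[2][2] = -1 + 10 = 9) = 4 (attained at k = 1)
  C[1][0] = min over k of (A[1][0] + B[0][0] = -3 + 1 = -2, A[1][1] + B[1][0] = -2 + 9 = 7, A[1][2] + B[2][0] = 9 + 6 = 15) = -2 (attained at k = 0)
  C[1][1] = min over k of (A[1][0] + B[0][1] = -3 + 1 = -2, A[1][1] + B[1][1] = -2 + 8 = 6, A[1][2] + B[2][1] = 9 + 1 = 10) = -2 (attained at k = 0)
  C[1][2] = min over k of (A[1][0] + B[0][2] = -3 + 8 = 5, A[1][1] + B[1][2] = -2 + 4 = 2, A[1][2] + B[2][2] = 9 + 10 = 19) = 2 (attained at k = 1)
  C[2][0] = min over k of (A[2][0] + B[0][0] = -3 + 1 = -2, A[2][1] + B[1][0] = 7 + 9 = 16, A[2][2] + B[2][0] = 3 + 6 = 9) = -2 (attained at k = 0)
  C[2][1] = min over k of (A[2][0] + B[0][1] = -3 + 1 = -2, A[2][1] + B[1][1] = 7 + 8 = 15, A[2][2] + B[2][1] = 3 + 1 = 4) = -2 (attained at k = 0)
  C[2][2] = min over k of (A[2][0] + B[0][2] = -3 + 8 = 5, A[2][1] + B[1][2] = 7 + 4 = 11, A[2][2] + B[2][2] = 3 + 10 = 13) = 5 (attained at k = 0)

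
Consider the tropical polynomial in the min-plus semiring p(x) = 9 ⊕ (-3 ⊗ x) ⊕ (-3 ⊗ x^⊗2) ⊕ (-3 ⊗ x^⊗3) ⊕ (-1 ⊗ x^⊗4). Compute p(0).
p(0) = -3

A tropical monomial a ⊗ x^⊗i evaluates to a + i · x. Evaluating each term at x = 0:
  Term 0 contributes 9 + 0 · 0 = 9
  Term 1 contributes -3 + 1 · 0 = -3
  Term 2 contributes -3 + 2 · 0 = -3
  Term 3 contributes -3 + 3 · 0 = -3
  Term 4 contributes -1 + 4 · 0 = -1
p(0) = ⊕ of these = min[9, -3, -3, -3, -1] = -3.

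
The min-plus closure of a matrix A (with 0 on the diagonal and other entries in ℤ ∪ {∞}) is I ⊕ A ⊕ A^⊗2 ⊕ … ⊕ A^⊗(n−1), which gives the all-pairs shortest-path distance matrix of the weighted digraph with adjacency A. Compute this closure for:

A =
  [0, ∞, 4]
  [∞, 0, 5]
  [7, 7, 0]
Closure =
  [0, 11, 4]
  [12, 0, 5]
  [7, 7, 0]

This is the Floyd-Warshall all-pairs shortest-path computation. For each intermediate vertex k = 0, 1, …, 2, update dist[i][j] ← min(dist[i][j], dist[i][k] + dist[k][j]). The final matrix gives, for each (i, j), the minimum total weight of any directed path from i to j (possibly empty when i = j).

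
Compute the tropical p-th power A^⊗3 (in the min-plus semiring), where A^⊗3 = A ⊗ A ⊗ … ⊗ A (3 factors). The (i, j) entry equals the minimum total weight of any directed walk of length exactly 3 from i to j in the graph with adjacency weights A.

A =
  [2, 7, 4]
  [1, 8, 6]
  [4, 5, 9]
A^⊗3 =
  [6, 11, 8]
  [5, 10, 7]
  [8, 13, 10]

Each entry (A^⊗3)_ij equals the minimum over all length-3 walks i = v_0 → v_1 → … → v_3 = j of Σ_t A[v_t][v_{t+1}]. For example, for (i, j) = (0, 2) we minimise over 9 possible intermediate vertex sequences; the minimum is 8, attained along the walk 0 → 0 → 0 → 2.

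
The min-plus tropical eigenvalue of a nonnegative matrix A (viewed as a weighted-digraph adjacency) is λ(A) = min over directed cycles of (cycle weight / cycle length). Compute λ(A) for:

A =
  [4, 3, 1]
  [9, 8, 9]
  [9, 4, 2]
λ(A) = 2

Enumerate directed cycles and compute their means (weight / length). Sample:
  cycle 0 → 0: weight = 4, length = 1, mean = 4/1 ≈ 4.000
  cycle 1 → 1: weight = 8, length = 1, mean = 8/1 ≈ 8.000
  cycle 2 → 2: weight = 2, length = 1, mean = 2/1 ≈ 2.000
  cycle 0 → 1 → 0: weight = 12, length = 2, mean = 12/2 ≈ 6.000
  cycle 0 → 2 → 0: weight = 10, length = 2, mean = 10/2 ≈ 5.000
  cycle 1 → 0 → 1: weight = 12, length = 2, mean = 12/2 ≈ 6.000
Minimum mean = 2.000, attained e.g. along the cycle 2 → 2 with weight 2 and length 1. So λ(A) = 2/1 = 2.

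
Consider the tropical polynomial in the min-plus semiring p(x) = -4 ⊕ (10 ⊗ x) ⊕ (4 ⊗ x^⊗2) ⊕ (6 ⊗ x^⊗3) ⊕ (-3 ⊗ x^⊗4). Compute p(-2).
p(-2) = -11

A tropical monomial a ⊗ x^⊗i evaluates to a + i · x. Evaluating each term at x = -2:
  Term 0 contributes -4 + 0 · -2 = -4
  Term 1 contributes 10 + 1 · -2 = 8
  Term 2 contributes 4 + 2 · -2 = 0
  Term 3 contributes 6 + 3 · -2 = 0
  Term 4 contributes -3 + 4 · -2 = -11
p(-2) = ⊕ of these = min[-4, 8, 0, 0, -11] = -11.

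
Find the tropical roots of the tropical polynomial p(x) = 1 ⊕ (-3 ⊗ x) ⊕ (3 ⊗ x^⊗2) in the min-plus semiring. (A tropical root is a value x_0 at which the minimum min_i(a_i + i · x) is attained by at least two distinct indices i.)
Roots: {-6, 4}

Each tropical root is a break point of the lower envelope of the lines y = a_i + i · x (there are 3 lines, with slopes 0, 1, ..., 2). Only the lines that attain the minimum somewhere contribute to roots; other lines are dominated. Here the surviving (envelope) indices are i = 2, i = 1, i = 0.
Intersections between consecutive envelope lines give the roots: for adjacent envelope indices i < j the intersection is x = (a_i − a_j) / (j − i). Reading off the sorted break points: {-6, 4}.
Verification: at each break x_0, at least two indices attain the minimum of min_i(a_i + i · x_0).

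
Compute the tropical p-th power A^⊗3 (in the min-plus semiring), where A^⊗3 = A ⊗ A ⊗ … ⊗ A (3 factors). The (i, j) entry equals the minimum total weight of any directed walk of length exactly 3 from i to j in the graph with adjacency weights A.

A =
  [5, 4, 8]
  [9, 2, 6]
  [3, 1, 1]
A^⊗3 =
  [12, 8, 10]
  [10, 6, 8]
  [5, 3, 3]

Each entry (A^⊗3)_ij equals the minimum over all length-3 walks i = v_0 → v_1 → … → v_3 = j of Σ_t A[v_t][v_{t+1}]. For example, for (i, j) = (0, 2) we minimise over 9 possible intermediate vertex sequences; the minimum is 10, attained along the walk 0 → 2 → 2 → 2.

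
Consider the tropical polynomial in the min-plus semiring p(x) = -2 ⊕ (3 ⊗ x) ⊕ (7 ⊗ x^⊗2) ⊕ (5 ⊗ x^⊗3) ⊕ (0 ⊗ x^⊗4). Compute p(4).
p(4) = -2

A tropical monomial a ⊗ x^⊗i evaluates to a + i · x. Evaluating each term at x = 4:
  Term 0 contributes -2 + 0 · 4 = -2
  Term 1 contributes 3 + 1 · 4 = 7
  Term 2 contributes 7 + 2 · 4 = 15
  Term 3 contributes 5 + 3 · 4 = 17
  Term 4 contributes 0 + 4 · 4 = 16
p(4) = ⊕ of these = min[-2, 7, 15, 17, 16] = -2.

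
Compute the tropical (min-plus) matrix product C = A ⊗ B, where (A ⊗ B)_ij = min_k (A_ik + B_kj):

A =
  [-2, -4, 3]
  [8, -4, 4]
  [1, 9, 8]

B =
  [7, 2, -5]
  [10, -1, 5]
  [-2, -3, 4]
A ⊗ B =
  [1, -5, -7]
  [2, -5, 1]
  [6, 3, -4]

Apply the min-plus product entry-by-entry:
  C[0][0] = min over k of (A[0][0] + B[0][0] = -2 + 7 = 5, A[0][1] + B[1][0] = -4 + 10 = 6, A[0][2] + B[2][0] = 3 + -2 = 1) = 1 (attained at k = 2)
  C[0][1] = min over k of (A[0][0] + B[0][1] = -2 + 2 = 0, A[0][1] + B[1][1] = -4 + -1 = -5, A[0][2] + B[2][1] = 3 + -3 = 0) = -5 (attained at k = 1)
  C[0][2] = min over k of (A[0][0] + B[0][2] = -2 + -5 = -7, A[0][1] + B[1][2] = -4 + 5 = 1, A[0][2] + B[2][2] = 3 + 4 = 7) = -7 (attained at k = 0)
  C[1][0] = min over k of (A[1][0] + B[0][0] = 8 + 7 = 15, A[1][1] + B[1][0] = -4 + 10 = 6, A[1][2] + B[2][0] = 4 + -2 = 2) = 2 (attained at k = 2)
  C[1][1] = min over k of (A[1][0] + B[0][1] = 8 + 2 = 10, A[1][1] + B[1][1] = -4 + -1 = -5, A[1][2] + B[2][1] = 4 + -3 = 1) = -5 (attained at k = 1)
  C[1][2] = min over k of (A[1][0] + B[0][2] = 8 + -5 = 3, A[1][1] + B[1][2] = -4 + 5 = 1, A[1][2] + B[2][2] = 4 + 4 = 8) = 1 (attained at k = 1)
  C[2][0] = min over k of (A[2][0] + B[0][0] = 1 + 7 = 8, A[2][1] + B[1][0] = 9 + 10 = 19, A[2][2] + B[2][0] = 8 + -2 = 6) = 6 (attained at k = 2)
  C[2][1] = min over k of (A[2][0] + B[0][1] = 1 + 2 = 3, A[2][1] + B[1][1] = 9 + -1 = 8, A[2][2] + B[2][1] = 8 + -3 = 5) = 3 (attained at k = 0)
  C[2][2] = min over k of (A[2][0] + B[0][2] = 1 + -5 = -4, A[2][1] + B[1][2] = 9 + 5 = 14, A[2][2] + B[2][2] = 8 + 4 = 12) = -4 (attained at k = 0)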